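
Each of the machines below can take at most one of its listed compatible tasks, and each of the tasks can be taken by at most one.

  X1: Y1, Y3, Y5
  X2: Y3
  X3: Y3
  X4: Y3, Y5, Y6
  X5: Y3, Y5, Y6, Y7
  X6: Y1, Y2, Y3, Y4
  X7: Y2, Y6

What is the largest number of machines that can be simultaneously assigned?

6

Unit-capacity flow: source→left, listed edges, right→sink; max matching = max flow.
Augmenting path X1→Y1 (+1); matched 1.
Augmenting path X2→Y3 (+1); matched 2.
Augmenting path X4→Y5 (+1); matched 3.
Augmenting path X5→Y6 (+1); matched 4.
Augmenting path X6→Y2 (+1); matched 5.
Augmenting path X7→Y2→X6→Y4 (+1); matched 6.
No augmenting path remains; maximum matching = 6.
König certificate: {X1, X4, X5, X6, X7, Y3} is a vertex cover of size 6 (every listed pair touches it), so no matching can be larger.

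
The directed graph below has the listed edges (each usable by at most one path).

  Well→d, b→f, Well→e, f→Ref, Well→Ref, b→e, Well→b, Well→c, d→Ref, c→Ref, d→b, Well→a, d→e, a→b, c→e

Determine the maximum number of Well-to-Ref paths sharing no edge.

4

Assign every edge capacity 1; by Menger, the answer equals the max flow.
Path Well→Ref (+1); total 1.
Path Well→c→Ref (+1); total 2.
Path Well→d→Ref (+1); total 3.
Path Well→b→f→Ref (+1); total 4.
No residual Well→Ref path; max flow = 4.
Certifying cut of size 4: {Well→Ref, Well→c, Well→d, b→f}.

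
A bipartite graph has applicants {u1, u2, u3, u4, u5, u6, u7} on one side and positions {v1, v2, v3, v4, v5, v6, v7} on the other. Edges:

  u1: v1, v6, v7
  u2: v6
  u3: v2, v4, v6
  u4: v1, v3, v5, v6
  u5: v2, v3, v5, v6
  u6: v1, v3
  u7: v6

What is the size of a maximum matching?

Unit-capacity flow: source→left, listed edges, right→sink; max matching = max flow.
Augmenting path u1→v1 (+1); matched 1.
Augmenting path u2→v6 (+1); matched 2.
Augmenting path u3→v2 (+1); matched 3.
Augmenting path u4→v3 (+1); matched 4.
Augmenting path u5→v5 (+1); matched 5.
Augmenting path u6→v1→u1→v7 (+1); matched 6.
No augmenting path remains; maximum matching = 6.
König certificate: {u1, u3, u4, u5, u6, v6} is a vertex cover of size 6 (every listed pair touches it), so no matching can be larger.

6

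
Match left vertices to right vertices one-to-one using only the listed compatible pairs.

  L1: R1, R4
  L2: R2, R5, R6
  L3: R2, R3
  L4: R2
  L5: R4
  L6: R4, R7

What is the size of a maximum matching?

Unit-capacity flow: source→left, listed edges, right→sink; max matching = max flow.
Augmenting path L1→R1 (+1); matched 1.
Augmenting path L2→R2 (+1); matched 2.
Augmenting path L3→R3 (+1); matched 3.
Augmenting path L5→R4 (+1); matched 4.
Augmenting path L6→R7 (+1); matched 5.
Augmenting path L4→R2→L2→R5 (+1); matched 6.
No augmenting path remains; maximum matching = 6.
König certificate: {L1, L2, L3, L4, L5, L6} is a vertex cover of size 6 (every listed pair touches it), so no matching can be larger.

6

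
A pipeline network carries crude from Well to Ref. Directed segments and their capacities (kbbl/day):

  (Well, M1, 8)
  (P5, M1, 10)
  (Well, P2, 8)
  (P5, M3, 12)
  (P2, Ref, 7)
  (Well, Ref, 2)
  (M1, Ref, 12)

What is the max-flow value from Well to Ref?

17

Augment Well→Ref: bottleneck 2, flow now 2.
Augment Well→M1→Ref: bottleneck 8, flow now 10.
Augment Well→P2→Ref: bottleneck 7, flow now 17.
No augmenting path remains; maximum flow = 17.
In the residual graph, reachable from Well: {Well, P2}.
Min-cut edges: Well→M1 (8), Well→Ref (2), P2→Ref (7); capacity 8 + 2 + 7 = 17.
This cut is saturated, so no flow can exceed 17.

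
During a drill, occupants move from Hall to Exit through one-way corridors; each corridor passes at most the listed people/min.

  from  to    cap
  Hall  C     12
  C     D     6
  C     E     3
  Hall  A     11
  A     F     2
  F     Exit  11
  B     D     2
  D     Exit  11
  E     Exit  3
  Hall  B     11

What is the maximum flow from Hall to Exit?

13

Augment Hall→A→F→Exit: bottleneck 2, flow now 2.
Augment Hall→B→D→Exit: bottleneck 2, flow now 4.
Augment Hall→C→D→Exit: bottleneck 6, flow now 10.
Augment Hall→C→E→Exit: bottleneck 3, flow now 13.
No augmenting path remains; maximum flow = 13.
In the residual graph, reachable from Hall: {Hall, A, B, C}.
Min-cut edges: A→F (2), B→D (2), C→D (6), C→E (3); capacity 2 + 2 + 6 + 3 = 13.
This cut is saturated, so no flow can exceed 13.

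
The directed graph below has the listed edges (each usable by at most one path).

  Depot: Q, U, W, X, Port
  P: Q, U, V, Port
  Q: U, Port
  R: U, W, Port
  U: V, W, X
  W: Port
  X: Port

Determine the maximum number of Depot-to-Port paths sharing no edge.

Assign every edge capacity 1; by Menger, the answer equals the max flow.
Path Depot→Port (+1); total 1.
Path Depot→Q→Port (+1); total 2.
Path Depot→W→Port (+1); total 3.
Path Depot→X→Port (+1); total 4.
No residual Depot→Port path; max flow = 4.
Certifying cut of size 4: {Depot→Port, Depot→Q, W→Port, X→Port}.

4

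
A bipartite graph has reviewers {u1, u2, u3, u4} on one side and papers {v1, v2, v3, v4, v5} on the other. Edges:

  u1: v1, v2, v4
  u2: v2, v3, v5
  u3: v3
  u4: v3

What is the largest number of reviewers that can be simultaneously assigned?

3

Unit-capacity flow: source→left, listed edges, right→sink; max matching = max flow.
Augmenting path u1→v1 (+1); matched 1.
Augmenting path u2→v2 (+1); matched 2.
Augmenting path u3→v3 (+1); matched 3.
No augmenting path remains; maximum matching = 3.
König certificate: {u1, u2, v3} is a vertex cover of size 3 (every listed pair touches it), so no matching can be larger.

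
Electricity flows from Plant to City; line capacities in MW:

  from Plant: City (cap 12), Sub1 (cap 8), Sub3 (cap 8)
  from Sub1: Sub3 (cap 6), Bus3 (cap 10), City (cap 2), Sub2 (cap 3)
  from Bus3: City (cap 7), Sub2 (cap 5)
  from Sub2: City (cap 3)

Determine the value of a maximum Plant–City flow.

Augment Plant→City: bottleneck 12, flow now 12.
Augment Plant→Sub1→City: bottleneck 2, flow now 14.
Augment Plant→Sub1→Bus3→City: bottleneck 6, flow now 20.
No augmenting path remains; maximum flow = 20.
In the residual graph, reachable from Plant: {Plant, Sub3}.
Min-cut edges: Plant→Sub1 (8), Plant→City (12); capacity 8 + 12 = 20.
This cut is saturated, so no flow can exceed 20.

20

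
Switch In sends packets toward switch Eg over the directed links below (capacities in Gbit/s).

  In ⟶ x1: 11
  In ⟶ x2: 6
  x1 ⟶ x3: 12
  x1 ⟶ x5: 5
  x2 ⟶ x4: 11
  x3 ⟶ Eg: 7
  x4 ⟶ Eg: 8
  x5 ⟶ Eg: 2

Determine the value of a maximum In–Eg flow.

Augment In→x1→x3→Eg: bottleneck 7, flow now 7.
Augment In→x1→x5→Eg: bottleneck 2, flow now 9.
Augment In→x2→x4→Eg: bottleneck 6, flow now 15.
No augmenting path remains; maximum flow = 15.
In the residual graph, reachable from In: {In, x1, x3, x5}.
Min-cut edges: In→x2 (6), x3→Eg (7), x5→Eg (2); capacity 6 + 7 + 2 = 15.
This cut is saturated, so no flow can exceed 15.

15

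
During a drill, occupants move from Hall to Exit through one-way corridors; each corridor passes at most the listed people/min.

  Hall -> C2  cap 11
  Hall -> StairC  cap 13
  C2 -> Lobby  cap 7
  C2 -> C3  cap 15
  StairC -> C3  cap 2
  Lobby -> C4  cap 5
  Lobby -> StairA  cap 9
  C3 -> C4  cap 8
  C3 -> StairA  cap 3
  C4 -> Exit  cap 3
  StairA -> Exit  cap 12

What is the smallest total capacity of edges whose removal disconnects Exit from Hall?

Augment Hall→C2→Lobby→C4→Exit: bottleneck 3, flow now 3.
Augment Hall→C2→Lobby→StairA→Exit: bottleneck 4, flow now 7.
Augment Hall→C2→C3→StairA→Exit: bottleneck 3, flow now 10.
Augment Hall→C2→C3→C4→Lobby→StairA→Exit: bottleneck 1, flow now 11. (uses reverse residual edge)
Augment Hall→StairC→C3→C4→Lobby→StairA→Exit: bottleneck 2, flow now 13. (uses reverse residual edge)
No augmenting path remains; maximum flow = 13.
By max-flow min-cut, the minimum cut capacity equals the max flow.
In the residual graph, reachable from Hall: {Hall, StairC}.
Min-cut edges: Hall→C2 (11), StairC→C3 (2); capacity 11 + 2 = 13.

13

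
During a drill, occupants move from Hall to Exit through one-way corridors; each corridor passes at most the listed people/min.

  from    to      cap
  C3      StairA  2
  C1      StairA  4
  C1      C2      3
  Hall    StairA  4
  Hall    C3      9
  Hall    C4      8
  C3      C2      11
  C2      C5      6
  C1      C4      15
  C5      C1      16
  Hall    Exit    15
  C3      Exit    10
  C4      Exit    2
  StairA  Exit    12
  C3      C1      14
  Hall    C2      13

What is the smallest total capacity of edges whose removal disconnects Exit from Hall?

34

Augment Hall→Exit: bottleneck 15, flow now 15.
Augment Hall→C3→Exit: bottleneck 9, flow now 24.
Augment Hall→StairA→Exit: bottleneck 4, flow now 28.
Augment Hall→C4→Exit: bottleneck 2, flow now 30.
Augment Hall→C2→C5→C1→StairA→Exit: bottleneck 4, flow now 34.
No augmenting path remains; maximum flow = 34.
By max-flow min-cut, the minimum cut capacity equals the max flow.
In the residual graph, reachable from Hall: {Hall, C2, C5, C1, C4}.
Min-cut edges: Hall→C3 (9), Hall→StairA (4), Hall→Exit (15), C1→StairA (4), C4→Exit (2); capacity 9 + 4 + 15 + 4 + 2 = 34.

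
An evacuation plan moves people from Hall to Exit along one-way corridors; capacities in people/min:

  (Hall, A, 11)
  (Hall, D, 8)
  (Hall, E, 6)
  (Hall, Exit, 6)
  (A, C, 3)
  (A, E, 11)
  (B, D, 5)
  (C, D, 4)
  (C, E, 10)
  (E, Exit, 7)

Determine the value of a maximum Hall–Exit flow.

13

Augment Hall→Exit: bottleneck 6, flow now 6.
Augment Hall→E→Exit: bottleneck 6, flow now 12.
Augment Hall→A→E→Exit: bottleneck 1, flow now 13.
No augmenting path remains; maximum flow = 13.
In the residual graph, reachable from Hall: {Hall, A, C, D, E}.
Min-cut edges: Hall→Exit (6), E→Exit (7); capacity 6 + 7 = 13.
This cut is saturated, so no flow can exceed 13.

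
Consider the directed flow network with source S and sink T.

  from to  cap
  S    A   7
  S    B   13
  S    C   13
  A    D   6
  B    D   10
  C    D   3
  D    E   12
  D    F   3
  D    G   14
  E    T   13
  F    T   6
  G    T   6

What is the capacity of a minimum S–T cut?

Augment S→A→D→E→T: bottleneck 6, flow now 6.
Augment S→B→D→E→T: bottleneck 6, flow now 12.
Augment S→B→D→F→T: bottleneck 3, flow now 15.
Augment S→B→D→G→T: bottleneck 1, flow now 16.
Augment S→C→D→G→T: bottleneck 3, flow now 19.
No augmenting path remains; maximum flow = 19.
By max-flow min-cut, the minimum cut capacity equals the max flow.
In the residual graph, reachable from S: {S, A, B, C}.
Min-cut edges: A→D (6), B→D (10), C→D (3); capacity 6 + 10 + 3 = 19.

19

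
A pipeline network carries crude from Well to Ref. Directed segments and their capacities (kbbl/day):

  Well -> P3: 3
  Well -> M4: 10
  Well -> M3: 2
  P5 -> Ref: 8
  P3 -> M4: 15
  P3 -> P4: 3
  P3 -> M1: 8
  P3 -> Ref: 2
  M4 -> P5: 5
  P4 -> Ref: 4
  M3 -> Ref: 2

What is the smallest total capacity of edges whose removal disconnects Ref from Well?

10

Augment Well→P3→Ref: bottleneck 2, flow now 2.
Augment Well→M3→Ref: bottleneck 2, flow now 4.
Augment Well→P3→P4→Ref: bottleneck 1, flow now 5.
Augment Well→M4→P5→Ref: bottleneck 5, flow now 10.
No augmenting path remains; maximum flow = 10.
By max-flow min-cut, the minimum cut capacity equals the max flow.
In the residual graph, reachable from Well: {Well, M4}.
Min-cut edges: Well→P3 (3), Well→M3 (2), M4→P5 (5); capacity 3 + 2 + 5 = 10.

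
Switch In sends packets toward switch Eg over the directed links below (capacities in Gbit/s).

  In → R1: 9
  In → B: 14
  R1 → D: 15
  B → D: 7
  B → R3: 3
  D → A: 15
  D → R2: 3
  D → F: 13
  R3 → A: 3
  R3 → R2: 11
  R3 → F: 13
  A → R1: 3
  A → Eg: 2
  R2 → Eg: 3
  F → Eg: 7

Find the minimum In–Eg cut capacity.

Augment In→R1→D→A→Eg: bottleneck 2, flow now 2.
Augment In→R1→D→R2→Eg: bottleneck 3, flow now 5.
Augment In→R1→D→F→Eg: bottleneck 4, flow now 9.
Augment In→B→D→F→Eg: bottleneck 3, flow now 12.
No augmenting path remains; maximum flow = 12.
By max-flow min-cut, the minimum cut capacity equals the max flow.
In the residual graph, reachable from In: {In, R1, B, D, R3, A, R2, F}.
Min-cut edges: A→Eg (2), R2→Eg (3), F→Eg (7); capacity 2 + 3 + 7 = 12.

12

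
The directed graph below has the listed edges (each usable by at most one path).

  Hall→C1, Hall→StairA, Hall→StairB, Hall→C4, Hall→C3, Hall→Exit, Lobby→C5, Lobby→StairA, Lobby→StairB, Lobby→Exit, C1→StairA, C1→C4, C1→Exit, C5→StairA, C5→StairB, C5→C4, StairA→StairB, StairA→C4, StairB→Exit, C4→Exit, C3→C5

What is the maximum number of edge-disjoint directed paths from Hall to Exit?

4

Assign every edge capacity 1; by Menger, the answer equals the max flow.
Path Hall→Exit (+1); total 1.
Path Hall→C1→Exit (+1); total 2.
Path Hall→StairB→Exit (+1); total 3.
Path Hall→C4→Exit (+1); total 4.
No residual Hall→Exit path; max flow = 4.
Certifying cut of size 4: {C4→Exit, Hall→C1, Hall→Exit, StairB→Exit}.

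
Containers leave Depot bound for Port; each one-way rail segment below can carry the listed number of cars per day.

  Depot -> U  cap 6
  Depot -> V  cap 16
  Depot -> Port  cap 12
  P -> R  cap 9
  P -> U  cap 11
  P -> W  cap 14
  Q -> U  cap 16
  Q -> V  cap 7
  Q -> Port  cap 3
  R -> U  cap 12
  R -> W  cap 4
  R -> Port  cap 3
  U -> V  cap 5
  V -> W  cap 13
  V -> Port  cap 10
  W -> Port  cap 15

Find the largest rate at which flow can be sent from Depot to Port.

33

Augment Depot→Port: bottleneck 12, flow now 12.
Augment Depot→V→Port: bottleneck 10, flow now 22.
Augment Depot→V→W→Port: bottleneck 6, flow now 28.
Augment Depot→U→V→W→Port: bottleneck 5, flow now 33.
No augmenting path remains; maximum flow = 33.
In the residual graph, reachable from Depot: {Depot, U}.
Min-cut edges: Depot→V (16), Depot→Port (12), U→V (5); capacity 16 + 12 + 5 = 33.
This cut is saturated, so no flow can exceed 33.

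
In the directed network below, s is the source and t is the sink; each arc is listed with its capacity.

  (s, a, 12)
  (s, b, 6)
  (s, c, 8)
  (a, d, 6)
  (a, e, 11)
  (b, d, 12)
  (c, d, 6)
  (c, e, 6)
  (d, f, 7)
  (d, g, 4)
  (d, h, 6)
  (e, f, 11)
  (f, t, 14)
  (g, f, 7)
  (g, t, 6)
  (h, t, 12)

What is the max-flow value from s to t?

Augment s→a→d→f→t: bottleneck 6, flow now 6.
Augment s→a→e→f→t: bottleneck 6, flow now 12.
Augment s→b→d→f→t: bottleneck 1, flow now 13.
Augment s→b→d→g→t: bottleneck 4, flow now 17.
Augment s→b→d→h→t: bottleneck 1, flow now 18.
Augment s→c→d→h→t: bottleneck 5, flow now 23.
Augment s→c→e→f→t: bottleneck 1, flow now 24.
No augmenting path remains; maximum flow = 24.
In the residual graph, reachable from s: {s, a, b, c, d, e, f}.
Min-cut edges: d→g (4), d→h (6), f→t (14); capacity 4 + 6 + 14 = 24.
This cut is saturated, so no flow can exceed 24.

24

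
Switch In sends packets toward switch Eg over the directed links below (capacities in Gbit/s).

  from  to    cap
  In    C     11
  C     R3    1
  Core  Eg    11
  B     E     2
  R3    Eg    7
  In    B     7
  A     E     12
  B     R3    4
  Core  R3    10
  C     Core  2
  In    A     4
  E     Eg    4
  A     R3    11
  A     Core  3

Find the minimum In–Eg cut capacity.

13

Augment In→B→E→Eg: bottleneck 2, flow now 2.
Augment In→B→R3→Eg: bottleneck 4, flow now 6.
Augment In→C→R3→Eg: bottleneck 1, flow now 7.
Augment In→C→Core→Eg: bottleneck 2, flow now 9.
Augment In→A→E→Eg: bottleneck 2, flow now 11.
Augment In→A→R3→Eg: bottleneck 2, flow now 13.
No augmenting path remains; maximum flow = 13.
By max-flow min-cut, the minimum cut capacity equals the max flow.
In the residual graph, reachable from In: {In, B, C}.
Min-cut edges: In→A (4), B→E (2), B→R3 (4), C→R3 (1), C→Core (2); capacity 4 + 2 + 4 + 1 + 2 = 13.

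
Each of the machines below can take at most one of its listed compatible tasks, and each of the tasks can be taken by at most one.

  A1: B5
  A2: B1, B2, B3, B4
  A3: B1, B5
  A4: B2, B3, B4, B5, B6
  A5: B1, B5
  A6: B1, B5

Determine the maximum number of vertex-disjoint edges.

4

Unit-capacity flow: source→left, listed edges, right→sink; max matching = max flow.
Augmenting path A1→B5 (+1); matched 1.
Augmenting path A2→B1 (+1); matched 2.
Augmenting path A4→B2 (+1); matched 3.
Augmenting path A3→B1→A2→B3 (+1); matched 4.
No augmenting path remains; maximum matching = 4.
König certificate: {A2, A4, B1, B5} is a vertex cover of size 4 (every listed pair touches it), so no matching can be larger.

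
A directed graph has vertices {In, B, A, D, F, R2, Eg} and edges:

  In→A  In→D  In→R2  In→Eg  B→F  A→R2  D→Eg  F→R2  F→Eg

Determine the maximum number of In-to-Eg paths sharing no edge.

2

Assign every edge capacity 1; by Menger, the answer equals the max flow.
Path In→Eg (+1); total 1.
Path In→D→Eg (+1); total 2.
No residual In→Eg path; max flow = 2.
Certifying cut of size 2: {In→D, In→Eg}.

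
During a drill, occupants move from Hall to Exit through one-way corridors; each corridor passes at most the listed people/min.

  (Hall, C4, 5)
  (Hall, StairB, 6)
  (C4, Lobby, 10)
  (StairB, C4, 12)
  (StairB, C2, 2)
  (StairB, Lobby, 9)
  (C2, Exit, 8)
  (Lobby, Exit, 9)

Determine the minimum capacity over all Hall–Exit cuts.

11

Augment Hall→C4→Lobby→Exit: bottleneck 5, flow now 5.
Augment Hall→StairB→C2→Exit: bottleneck 2, flow now 7.
Augment Hall→StairB→Lobby→Exit: bottleneck 4, flow now 11.
No augmenting path remains; maximum flow = 11.
By max-flow min-cut, the minimum cut capacity equals the max flow.
In the residual graph, reachable from Hall: {Hall}.
Min-cut edges: Hall→C4 (5), Hall→StairB (6); capacity 5 + 6 = 11.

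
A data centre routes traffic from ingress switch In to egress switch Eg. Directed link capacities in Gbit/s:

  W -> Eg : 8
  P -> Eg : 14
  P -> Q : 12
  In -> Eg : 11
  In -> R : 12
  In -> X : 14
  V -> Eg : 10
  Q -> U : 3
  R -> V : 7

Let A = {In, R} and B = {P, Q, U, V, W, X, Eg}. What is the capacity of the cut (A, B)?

32

Edges leaving {In, R}: In→X (14), In→Eg (11), R→V (7).
Cut capacity = 14 + 11 + 7 = 32.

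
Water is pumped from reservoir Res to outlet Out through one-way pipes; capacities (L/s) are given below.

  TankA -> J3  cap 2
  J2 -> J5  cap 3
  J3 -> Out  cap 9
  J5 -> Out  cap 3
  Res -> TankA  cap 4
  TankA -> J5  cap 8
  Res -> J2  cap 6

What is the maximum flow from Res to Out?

5

Augment Res→TankA→J5→Out: bottleneck 3, flow now 3.
Augment Res→TankA→J3→Out: bottleneck 1, flow now 4.
Augment Res→J2→J5→TankA→J3→Out: bottleneck 1, flow now 5. (uses reverse residual edge)
No augmenting path remains; maximum flow = 5.
In the residual graph, reachable from Res: {Res, TankA, J2, J5}.
Min-cut edges: TankA→J3 (2), J5→Out (3); capacity 2 + 3 = 5.
This cut is saturated, so no flow can exceed 5.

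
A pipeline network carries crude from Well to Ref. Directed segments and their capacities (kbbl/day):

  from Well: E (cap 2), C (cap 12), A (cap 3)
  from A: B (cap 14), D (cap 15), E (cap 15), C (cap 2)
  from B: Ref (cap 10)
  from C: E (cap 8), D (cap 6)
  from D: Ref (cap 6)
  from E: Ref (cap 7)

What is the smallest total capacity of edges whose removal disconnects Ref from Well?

Augment Well→E→Ref: bottleneck 2, flow now 2.
Augment Well→A→B→Ref: bottleneck 3, flow now 5.
Augment Well→C→D→Ref: bottleneck 6, flow now 11.
Augment Well→C→E→Ref: bottleneck 5, flow now 16.
No augmenting path remains; maximum flow = 16.
By max-flow min-cut, the minimum cut capacity equals the max flow.
In the residual graph, reachable from Well: {Well, C, E}.
Min-cut edges: Well→A (3), C→D (6), E→Ref (7); capacity 3 + 6 + 7 = 16.

16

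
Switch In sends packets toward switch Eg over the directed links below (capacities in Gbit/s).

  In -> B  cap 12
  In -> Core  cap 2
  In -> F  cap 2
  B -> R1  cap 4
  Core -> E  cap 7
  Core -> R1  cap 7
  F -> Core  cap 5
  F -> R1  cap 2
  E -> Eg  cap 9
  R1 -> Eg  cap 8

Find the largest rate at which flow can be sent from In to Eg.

8

Augment In→B→R1→Eg: bottleneck 4, flow now 4.
Augment In→Core→E→Eg: bottleneck 2, flow now 6.
Augment In→F→R1→Eg: bottleneck 2, flow now 8.
No augmenting path remains; maximum flow = 8.
In the residual graph, reachable from In: {In, B}.
Min-cut edges: In→Core (2), In→F (2), B→R1 (4); capacity 2 + 2 + 4 = 8.
This cut is saturated, so no flow can exceed 8.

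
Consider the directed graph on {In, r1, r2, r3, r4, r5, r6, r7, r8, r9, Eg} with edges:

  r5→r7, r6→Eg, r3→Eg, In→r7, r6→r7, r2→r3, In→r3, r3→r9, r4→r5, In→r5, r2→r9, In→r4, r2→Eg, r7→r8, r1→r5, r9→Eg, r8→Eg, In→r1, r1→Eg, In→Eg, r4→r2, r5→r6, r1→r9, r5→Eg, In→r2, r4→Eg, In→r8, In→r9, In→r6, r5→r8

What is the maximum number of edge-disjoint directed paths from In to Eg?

Assign every edge capacity 1; by Menger, the answer equals the max flow.
Path In→Eg (+1); total 1.
Path In→r1→Eg (+1); total 2.
Path In→r2→Eg (+1); total 3.
Path In→r3→Eg (+1); total 4.
Path In→r4→Eg (+1); total 5.
Path In→r5→Eg (+1); total 6.
Path In→r6→Eg (+1); total 7.
Path In→r8→Eg (+1); total 8.
Path In→r9→Eg (+1); total 9.
No residual In→Eg path; max flow = 9.
Certifying cut of size 9: {In→Eg, In→r1, In→r2, In→r3, In→r4, In→r5, In→r6, In→r9, r8→Eg}.

9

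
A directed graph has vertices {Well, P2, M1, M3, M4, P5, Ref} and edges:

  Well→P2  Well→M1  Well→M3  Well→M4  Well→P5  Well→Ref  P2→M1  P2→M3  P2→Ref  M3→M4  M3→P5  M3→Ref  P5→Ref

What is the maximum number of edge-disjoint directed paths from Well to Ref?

4

Assign every edge capacity 1; by Menger, the answer equals the max flow.
Path Well→Ref (+1); total 1.
Path Well→P2→Ref (+1); total 2.
Path Well→M3→Ref (+1); total 3.
Path Well→P5→Ref (+1); total 4.
No residual Well→Ref path; max flow = 4.
Certifying cut of size 4: {Well→M3, Well→P2, Well→P5, Well→Ref}.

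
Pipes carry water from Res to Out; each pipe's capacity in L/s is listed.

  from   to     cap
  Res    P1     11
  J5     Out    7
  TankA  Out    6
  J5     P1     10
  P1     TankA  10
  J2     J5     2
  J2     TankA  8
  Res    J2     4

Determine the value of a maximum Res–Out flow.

Augment Res→J2→TankA→Out: bottleneck 4, flow now 4.
Augment Res→P1→TankA→Out: bottleneck 2, flow now 6.
Augment Res→P1→TankA→J2→J5→Out: bottleneck 2, flow now 8. (uses reverse residual edge)
No augmenting path remains; maximum flow = 8.
In the residual graph, reachable from Res: {Res, J2, P1, TankA}.
Min-cut edges: J2→J5 (2), TankA→Out (6); capacity 2 + 6 = 8.
This cut is saturated, so no flow can exceed 8.

8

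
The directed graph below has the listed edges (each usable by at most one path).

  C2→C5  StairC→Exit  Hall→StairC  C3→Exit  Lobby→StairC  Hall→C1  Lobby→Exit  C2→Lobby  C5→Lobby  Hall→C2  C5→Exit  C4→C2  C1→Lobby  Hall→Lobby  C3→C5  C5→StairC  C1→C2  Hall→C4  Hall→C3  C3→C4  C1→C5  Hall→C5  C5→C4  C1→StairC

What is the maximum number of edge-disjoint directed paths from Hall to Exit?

4

Assign every edge capacity 1; by Menger, the answer equals the max flow.
Path Hall→C3→Exit (+1); total 1.
Path Hall→C5→Exit (+1); total 2.
Path Hall→Lobby→Exit (+1); total 3.
Path Hall→StairC→Exit (+1); total 4.
No residual Hall→Exit path; max flow = 4.
Certifying cut of size 4: {C5→Exit, Hall→C3, Lobby→Exit, StairC→Exit}.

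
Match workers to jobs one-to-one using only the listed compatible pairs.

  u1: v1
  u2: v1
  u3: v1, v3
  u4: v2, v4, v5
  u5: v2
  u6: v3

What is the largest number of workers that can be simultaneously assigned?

4

Unit-capacity flow: source→left, listed edges, right→sink; max matching = max flow.
Augmenting path u1→v1 (+1); matched 1.
Augmenting path u3→v3 (+1); matched 2.
Augmenting path u4→v2 (+1); matched 3.
Augmenting path u5→v2→u4→v4 (+1); matched 4.
No augmenting path remains; maximum matching = 4.
König certificate: {u4, u5, v1, v3} is a vertex cover of size 4 (every listed pair touches it), so no matching can be larger.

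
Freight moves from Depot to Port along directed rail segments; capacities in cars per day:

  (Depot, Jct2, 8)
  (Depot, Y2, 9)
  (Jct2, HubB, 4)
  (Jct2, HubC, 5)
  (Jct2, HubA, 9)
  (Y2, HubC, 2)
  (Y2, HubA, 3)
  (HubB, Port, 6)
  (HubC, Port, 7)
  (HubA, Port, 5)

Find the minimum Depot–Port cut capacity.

Augment Depot→Jct2→HubB→Port: bottleneck 4, flow now 4.
Augment Depot→Jct2→HubC→Port: bottleneck 4, flow now 8.
Augment Depot→Y2→HubC→Port: bottleneck 2, flow now 10.
Augment Depot→Y2→HubA→Port: bottleneck 3, flow now 13.
No augmenting path remains; maximum flow = 13.
By max-flow min-cut, the minimum cut capacity equals the max flow.
In the residual graph, reachable from Depot: {Depot, Y2}.
Min-cut edges: Depot→Jct2 (8), Y2→HubC (2), Y2→HubA (3); capacity 8 + 2 + 3 = 13.

13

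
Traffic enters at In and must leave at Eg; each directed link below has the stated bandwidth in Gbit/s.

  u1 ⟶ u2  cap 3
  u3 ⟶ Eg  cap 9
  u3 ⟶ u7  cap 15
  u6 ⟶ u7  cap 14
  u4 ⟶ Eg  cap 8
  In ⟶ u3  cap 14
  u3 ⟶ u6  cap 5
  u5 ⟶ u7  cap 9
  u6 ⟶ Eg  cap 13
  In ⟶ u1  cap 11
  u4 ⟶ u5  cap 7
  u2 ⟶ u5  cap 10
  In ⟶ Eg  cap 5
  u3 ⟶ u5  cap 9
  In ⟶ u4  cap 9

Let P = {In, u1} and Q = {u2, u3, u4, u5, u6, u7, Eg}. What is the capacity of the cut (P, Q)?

Edges leaving {In, u1}: In→u3 (14), In→u4 (9), In→Eg (5), u1→u2 (3).
Cut capacity = 14 + 9 + 5 + 3 = 31.

31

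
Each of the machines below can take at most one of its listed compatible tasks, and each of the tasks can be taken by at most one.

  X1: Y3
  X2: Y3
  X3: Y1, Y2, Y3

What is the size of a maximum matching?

Unit-capacity flow: source→left, listed edges, right→sink; max matching = max flow.
Augmenting path X1→Y3 (+1); matched 1.
Augmenting path X3→Y1 (+1); matched 2.
No augmenting path remains; maximum matching = 2.
König certificate: {X3, Y3} is a vertex cover of size 2 (every listed pair touches it), so no matching can be larger.

2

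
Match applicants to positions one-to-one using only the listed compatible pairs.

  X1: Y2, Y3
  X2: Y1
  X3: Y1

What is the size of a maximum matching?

2

Unit-capacity flow: source→left, listed edges, right→sink; max matching = max flow.
Augmenting path X1→Y2 (+1); matched 1.
Augmenting path X2→Y1 (+1); matched 2.
No augmenting path remains; maximum matching = 2.
König certificate: {X1, Y1} is a vertex cover of size 2 (every listed pair touches it), so no matching can be larger.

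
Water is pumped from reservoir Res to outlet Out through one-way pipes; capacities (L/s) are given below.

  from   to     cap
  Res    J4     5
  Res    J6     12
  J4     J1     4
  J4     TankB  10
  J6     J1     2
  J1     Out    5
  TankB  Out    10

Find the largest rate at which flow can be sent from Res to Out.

Augment Res→J4→J1→Out: bottleneck 4, flow now 4.
Augment Res→J4→TankB→Out: bottleneck 1, flow now 5.
Augment Res→J6→J1→Out: bottleneck 1, flow now 6.
Augment Res→J6→J1→J4→TankB→Out: bottleneck 1, flow now 7. (uses reverse residual edge)
No augmenting path remains; maximum flow = 7.
In the residual graph, reachable from Res: {Res, J6}.
Min-cut edges: Res→J4 (5), J6→J1 (2); capacity 5 + 2 = 7.
This cut is saturated, so no flow can exceed 7.

7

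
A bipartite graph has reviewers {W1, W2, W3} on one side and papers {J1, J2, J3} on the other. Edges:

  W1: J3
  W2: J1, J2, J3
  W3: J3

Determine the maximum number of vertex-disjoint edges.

Unit-capacity flow: source→left, listed edges, right→sink; max matching = max flow.
Augmenting path W1→J3 (+1); matched 1.
Augmenting path W2→J1 (+1); matched 2.
No augmenting path remains; maximum matching = 2.
König certificate: {W2, J3} is a vertex cover of size 2 (every listed pair touches it), so no matching can be larger.

2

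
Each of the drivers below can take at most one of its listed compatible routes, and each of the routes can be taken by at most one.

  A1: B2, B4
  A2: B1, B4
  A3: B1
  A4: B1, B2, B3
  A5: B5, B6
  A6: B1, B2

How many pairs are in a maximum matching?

Unit-capacity flow: source→left, listed edges, right→sink; max matching = max flow.
Augmenting path A1→B2 (+1); matched 1.
Augmenting path A2→B1 (+1); matched 2.
Augmenting path A4→B3 (+1); matched 3.
Augmenting path A5→B5 (+1); matched 4.
Augmenting path A3→B1→A2→B4 (+1); matched 5.
No augmenting path remains; maximum matching = 5.
König certificate: {A4, A5, B1, B2, B4} is a vertex cover of size 5 (every listed pair touches it), so no matching can be larger.

5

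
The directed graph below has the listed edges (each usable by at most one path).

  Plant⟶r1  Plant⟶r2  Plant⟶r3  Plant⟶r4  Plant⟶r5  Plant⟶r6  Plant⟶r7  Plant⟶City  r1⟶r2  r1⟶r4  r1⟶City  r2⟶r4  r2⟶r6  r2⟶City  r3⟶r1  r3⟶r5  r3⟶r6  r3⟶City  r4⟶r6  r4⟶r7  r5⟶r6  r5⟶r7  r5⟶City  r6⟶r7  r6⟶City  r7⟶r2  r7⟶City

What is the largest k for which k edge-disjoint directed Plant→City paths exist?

7

Assign every edge capacity 1; by Menger, the answer equals the max flow.
Path Plant→City (+1); total 1.
Path Plant→r1→City (+1); total 2.
Path Plant→r2→City (+1); total 3.
Path Plant→r3→City (+1); total 4.
Path Plant→r5→City (+1); total 5.
Path Plant→r6→City (+1); total 6.
Path Plant→r7→City (+1); total 7.
No residual Plant→City path; max flow = 7.
Certifying cut of size 7: {Plant→City, Plant→r1, Plant→r3, Plant→r5, r2→City, r6→City, r7→City}.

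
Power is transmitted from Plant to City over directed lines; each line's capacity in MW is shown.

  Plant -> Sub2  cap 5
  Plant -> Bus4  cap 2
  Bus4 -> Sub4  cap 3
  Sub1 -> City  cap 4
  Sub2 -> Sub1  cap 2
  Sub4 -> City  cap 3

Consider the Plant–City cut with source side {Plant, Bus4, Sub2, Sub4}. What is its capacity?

Edges leaving {Plant, Bus4, Sub2, Sub4}: Sub2→Sub1 (2), Sub4→City (3).
Cut capacity = 2 + 3 = 5.

5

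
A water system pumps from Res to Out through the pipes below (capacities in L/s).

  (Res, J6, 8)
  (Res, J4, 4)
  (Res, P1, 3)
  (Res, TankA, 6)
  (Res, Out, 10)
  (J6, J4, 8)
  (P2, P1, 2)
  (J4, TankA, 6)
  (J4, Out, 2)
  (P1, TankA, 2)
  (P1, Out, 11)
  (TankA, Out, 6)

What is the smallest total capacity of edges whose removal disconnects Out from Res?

Augment Res→Out: bottleneck 10, flow now 10.
Augment Res→J4→Out: bottleneck 2, flow now 12.
Augment Res→P1→Out: bottleneck 3, flow now 15.
Augment Res→TankA→Out: bottleneck 6, flow now 21.
No augmenting path remains; maximum flow = 21.
By max-flow min-cut, the minimum cut capacity equals the max flow.
In the residual graph, reachable from Res: {Res, J6, J4, TankA}.
Min-cut edges: Res→P1 (3), Res→Out (10), J4→Out (2), TankA→Out (6); capacity 3 + 10 + 2 + 6 = 21.

21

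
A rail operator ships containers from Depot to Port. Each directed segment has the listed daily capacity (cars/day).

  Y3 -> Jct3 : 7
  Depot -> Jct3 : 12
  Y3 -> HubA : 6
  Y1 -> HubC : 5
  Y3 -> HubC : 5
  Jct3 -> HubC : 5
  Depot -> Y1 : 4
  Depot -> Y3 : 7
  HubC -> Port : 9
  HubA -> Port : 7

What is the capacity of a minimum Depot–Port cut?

Augment Depot→Y1→HubC→Port: bottleneck 4, flow now 4.
Augment Depot→Jct3→HubC→Port: bottleneck 5, flow now 9.
Augment Depot→Y3→HubA→Port: bottleneck 6, flow now 15.
No augmenting path remains; maximum flow = 15.
By max-flow min-cut, the minimum cut capacity equals the max flow.
In the residual graph, reachable from Depot: {Depot, Y1, Jct3, Y3, HubC}.
Min-cut edges: Y3→HubA (6), HubC→Port (9); capacity 6 + 9 = 15.

15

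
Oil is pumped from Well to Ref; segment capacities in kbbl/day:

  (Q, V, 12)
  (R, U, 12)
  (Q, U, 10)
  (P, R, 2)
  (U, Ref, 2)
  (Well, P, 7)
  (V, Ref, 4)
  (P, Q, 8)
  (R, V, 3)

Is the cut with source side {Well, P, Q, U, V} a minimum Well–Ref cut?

No — its capacity is 8, but the minimum cut has capacity 6.

Given cut capacity: 2 + 2 + 4 = 8.
Augment Well→P→Q→U→Ref: bottleneck 2, flow now 2.
Augment Well→P→Q→V→Ref: bottleneck 4, flow now 6.
No augmenting path remains; maximum flow = 6.
In the residual graph, reachable from Well: {Well, P, Q, R, U, V}.
Min-cut edges: U→Ref (2), V→Ref (4); capacity 2 + 4 = 6.
Cut capacity 8 exceeds the max flow 6, so it is not minimum.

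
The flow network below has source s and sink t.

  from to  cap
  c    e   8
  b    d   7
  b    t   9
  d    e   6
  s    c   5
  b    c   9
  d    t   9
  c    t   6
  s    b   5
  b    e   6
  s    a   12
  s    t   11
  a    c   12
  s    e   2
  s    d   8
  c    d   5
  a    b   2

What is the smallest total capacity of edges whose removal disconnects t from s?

Augment s→t: bottleneck 11, flow now 11.
Augment s→b→t: bottleneck 5, flow now 16.
Augment s→c→t: bottleneck 5, flow now 21.
Augment s→d→t: bottleneck 8, flow now 29.
Augment s→a→b→t: bottleneck 2, flow now 31.
Augment s→a→c→t: bottleneck 1, flow now 32.
Augment s→a→c→d→t: bottleneck 1, flow now 33.
No augmenting path remains; maximum flow = 33.
By max-flow min-cut, the minimum cut capacity equals the max flow.
In the residual graph, reachable from s: {s, a, c, d, e}.
Min-cut edges: s→b (5), s→t (11), a→b (2), c→t (6), d→t (9); capacity 5 + 11 + 2 + 6 + 9 = 33.

33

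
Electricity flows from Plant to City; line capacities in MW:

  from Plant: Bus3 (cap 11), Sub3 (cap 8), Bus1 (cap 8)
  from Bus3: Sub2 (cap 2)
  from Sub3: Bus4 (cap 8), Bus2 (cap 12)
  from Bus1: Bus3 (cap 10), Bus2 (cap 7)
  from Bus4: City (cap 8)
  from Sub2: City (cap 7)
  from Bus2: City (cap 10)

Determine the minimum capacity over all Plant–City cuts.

Augment Plant→Bus3→Sub2→City: bottleneck 2, flow now 2.
Augment Plant→Sub3→Bus4→City: bottleneck 8, flow now 10.
Augment Plant→Bus1→Bus2→City: bottleneck 7, flow now 17.
No augmenting path remains; maximum flow = 17.
By max-flow min-cut, the minimum cut capacity equals the max flow.
In the residual graph, reachable from Plant: {Plant, Bus3, Bus1}.
Min-cut edges: Plant→Sub3 (8), Bus3→Sub2 (2), Bus1→Bus2 (7); capacity 8 + 2 + 7 = 17.

17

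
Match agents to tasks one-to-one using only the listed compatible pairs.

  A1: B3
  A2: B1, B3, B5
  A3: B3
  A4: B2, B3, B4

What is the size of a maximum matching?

3

Unit-capacity flow: source→left, listed edges, right→sink; max matching = max flow.
Augmenting path A1→B3 (+1); matched 1.
Augmenting path A2→B1 (+1); matched 2.
Augmenting path A4→B2 (+1); matched 3.
No augmenting path remains; maximum matching = 3.
König certificate: {A2, A4, B3} is a vertex cover of size 3 (every listed pair touches it), so no matching can be larger.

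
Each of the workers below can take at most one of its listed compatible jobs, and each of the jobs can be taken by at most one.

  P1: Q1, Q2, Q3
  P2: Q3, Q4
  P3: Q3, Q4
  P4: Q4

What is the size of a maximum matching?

3

Unit-capacity flow: source→left, listed edges, right→sink; max matching = max flow.
Augmenting path P1→Q1 (+1); matched 1.
Augmenting path P2→Q3 (+1); matched 2.
Augmenting path P3→Q4 (+1); matched 3.
No augmenting path remains; maximum matching = 3.
König certificate: {P1, Q3, Q4} is a vertex cover of size 3 (every listed pair touches it), so no matching can be larger.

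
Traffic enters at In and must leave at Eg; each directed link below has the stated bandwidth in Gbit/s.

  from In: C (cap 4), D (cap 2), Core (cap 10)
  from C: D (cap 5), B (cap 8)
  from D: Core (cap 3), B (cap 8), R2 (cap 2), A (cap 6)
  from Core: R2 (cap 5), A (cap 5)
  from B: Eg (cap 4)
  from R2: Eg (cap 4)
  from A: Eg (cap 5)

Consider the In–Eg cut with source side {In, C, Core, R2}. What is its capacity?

24

Edges leaving {In, C, Core, R2}: In→D (2), C→D (5), C→B (8), Core→A (5), R2→Eg (4).
Cut capacity = 2 + 5 + 8 + 5 + 4 = 24.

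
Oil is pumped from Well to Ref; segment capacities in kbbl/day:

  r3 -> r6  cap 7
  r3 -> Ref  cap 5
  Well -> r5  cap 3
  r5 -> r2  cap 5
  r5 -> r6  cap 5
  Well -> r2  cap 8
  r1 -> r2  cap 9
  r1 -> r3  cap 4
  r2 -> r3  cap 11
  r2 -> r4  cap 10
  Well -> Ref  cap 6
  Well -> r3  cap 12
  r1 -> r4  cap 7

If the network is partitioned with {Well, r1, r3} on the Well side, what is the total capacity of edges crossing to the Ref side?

Edges leaving {Well, r1, r3}: Well→r2 (8), Well→r5 (3), Well→Ref (6), r1→r2 (9), r1→r4 (7), r3→r6 (7), r3→Ref (5).
Cut capacity = 8 + 3 + 6 + 9 + 7 + 7 + 5 = 45.

45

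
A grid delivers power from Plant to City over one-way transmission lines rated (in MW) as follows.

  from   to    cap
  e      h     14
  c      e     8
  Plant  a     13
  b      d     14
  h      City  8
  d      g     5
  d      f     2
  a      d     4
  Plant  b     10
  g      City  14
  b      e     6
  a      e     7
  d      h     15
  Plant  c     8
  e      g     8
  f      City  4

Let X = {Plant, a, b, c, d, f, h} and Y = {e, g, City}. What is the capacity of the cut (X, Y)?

Edges leaving {Plant, a, b, c, d, f, h}: a→e (7), b→e (6), c→e (8), d→g (5), f→City (4), h→City (8).
Cut capacity = 7 + 6 + 8 + 5 + 4 + 8 = 38.

38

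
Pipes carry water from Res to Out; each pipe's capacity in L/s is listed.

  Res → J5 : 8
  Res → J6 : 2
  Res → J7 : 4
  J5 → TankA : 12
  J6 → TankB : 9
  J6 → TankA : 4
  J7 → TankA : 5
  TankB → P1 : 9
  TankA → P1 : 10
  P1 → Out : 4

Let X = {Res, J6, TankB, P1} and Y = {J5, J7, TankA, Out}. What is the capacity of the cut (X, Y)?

Edges leaving {Res, J6, TankB, P1}: Res→J5 (8), Res→J7 (4), J6→TankA (4), P1→Out (4).
Cut capacity = 8 + 4 + 4 + 4 = 20.

20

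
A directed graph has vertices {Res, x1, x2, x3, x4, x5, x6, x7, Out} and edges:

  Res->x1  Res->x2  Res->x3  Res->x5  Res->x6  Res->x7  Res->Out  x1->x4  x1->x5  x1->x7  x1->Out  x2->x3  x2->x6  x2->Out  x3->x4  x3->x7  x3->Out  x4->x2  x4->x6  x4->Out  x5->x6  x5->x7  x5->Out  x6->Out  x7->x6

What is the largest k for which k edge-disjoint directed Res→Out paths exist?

6

Assign every edge capacity 1; by Menger, the answer equals the max flow.
Path Res→Out (+1); total 1.
Path Res→x1→Out (+1); total 2.
Path Res→x2→Out (+1); total 3.
Path Res→x3→Out (+1); total 4.
Path Res→x5→Out (+1); total 5.
Path Res→x6→Out (+1); total 6.
No residual Res→Out path; max flow = 6.
Certifying cut of size 6: {Res→Out, Res→x1, Res→x2, Res→x3, Res→x5, x6→Out}.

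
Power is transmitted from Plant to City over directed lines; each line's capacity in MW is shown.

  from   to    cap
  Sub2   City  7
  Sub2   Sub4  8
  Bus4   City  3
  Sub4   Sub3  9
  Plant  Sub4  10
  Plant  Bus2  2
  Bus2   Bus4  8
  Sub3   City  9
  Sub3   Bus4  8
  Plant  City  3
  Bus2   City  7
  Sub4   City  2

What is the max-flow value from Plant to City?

15

Augment Plant→City: bottleneck 3, flow now 3.
Augment Plant→Bus2→City: bottleneck 2, flow now 5.
Augment Plant→Sub4→City: bottleneck 2, flow now 7.
Augment Plant→Sub4→Sub3→City: bottleneck 8, flow now 15.
No augmenting path remains; maximum flow = 15.
In the residual graph, reachable from Plant: {Plant}.
Min-cut edges: Plant→Bus2 (2), Plant→Sub4 (10), Plant→City (3); capacity 2 + 10 + 3 = 15.
This cut is saturated, so no flow can exceed 15.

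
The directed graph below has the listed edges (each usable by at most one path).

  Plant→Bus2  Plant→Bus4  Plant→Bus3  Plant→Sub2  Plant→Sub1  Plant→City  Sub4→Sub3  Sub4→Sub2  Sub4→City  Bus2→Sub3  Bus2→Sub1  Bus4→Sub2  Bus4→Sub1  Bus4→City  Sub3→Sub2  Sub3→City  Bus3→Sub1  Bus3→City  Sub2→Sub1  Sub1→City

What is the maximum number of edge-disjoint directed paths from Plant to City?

5

Assign every edge capacity 1; by Menger, the answer equals the max flow.
Path Plant→City (+1); total 1.
Path Plant→Bus4→City (+1); total 2.
Path Plant→Bus3→City (+1); total 3.
Path Plant→Sub1→City (+1); total 4.
Path Plant→Bus2→Sub3→City (+1); total 5.
No residual Plant→City path; max flow = 5.
Certifying cut of size 5: {Plant→Bus2, Plant→Bus3, Plant→Bus4, Plant→City, Sub1→City}.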